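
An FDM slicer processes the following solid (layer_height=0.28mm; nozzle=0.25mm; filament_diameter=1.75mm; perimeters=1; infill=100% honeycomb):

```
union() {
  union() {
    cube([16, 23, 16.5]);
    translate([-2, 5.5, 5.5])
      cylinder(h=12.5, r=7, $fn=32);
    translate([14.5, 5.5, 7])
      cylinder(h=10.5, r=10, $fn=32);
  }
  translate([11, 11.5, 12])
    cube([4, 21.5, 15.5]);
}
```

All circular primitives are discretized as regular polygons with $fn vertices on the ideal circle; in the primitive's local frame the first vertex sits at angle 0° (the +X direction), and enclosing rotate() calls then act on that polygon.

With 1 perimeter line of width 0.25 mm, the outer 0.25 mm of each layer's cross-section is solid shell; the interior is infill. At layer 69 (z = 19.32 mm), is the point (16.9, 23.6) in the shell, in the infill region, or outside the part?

outside

At z = 19.32 mm: the cube does not reach this height (z outside [0, 16.5]); the cylinder at (-2, 5.5) is absent (z outside [5.5, 18]); the cylinder at (14.5, 5.5) is absent (z outside [7, 17.5]); Merging all regions: nothing is present at this height; the cube at (11, 11.5) is present — its section is the full 4×21.5 rectangle; Merging all regions: only the 4×21.5 cube at (11, 11.5) is present, so the union is just that shape — 1 connected region. Overall, the cross-section is a single solid region. The nearest boundary edge runs (15.00, 11.50)→(15.00, 33.00); distance from the point to it = 1.90 mm. The point is not inside any of the regions above, so it lies outside the cross-section (1.90 mm from the nearest boundary).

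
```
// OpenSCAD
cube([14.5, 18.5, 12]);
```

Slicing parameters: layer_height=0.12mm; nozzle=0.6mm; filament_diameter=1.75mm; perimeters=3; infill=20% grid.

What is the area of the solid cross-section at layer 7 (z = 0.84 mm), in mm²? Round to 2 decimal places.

268.25 mm²

At z = 0.84 mm: the cube (footprint 14.5×18.5) is included at this height (area 268.25 mm²). Overall, the cross-section is a single solid region. Net area = 268.25 mm².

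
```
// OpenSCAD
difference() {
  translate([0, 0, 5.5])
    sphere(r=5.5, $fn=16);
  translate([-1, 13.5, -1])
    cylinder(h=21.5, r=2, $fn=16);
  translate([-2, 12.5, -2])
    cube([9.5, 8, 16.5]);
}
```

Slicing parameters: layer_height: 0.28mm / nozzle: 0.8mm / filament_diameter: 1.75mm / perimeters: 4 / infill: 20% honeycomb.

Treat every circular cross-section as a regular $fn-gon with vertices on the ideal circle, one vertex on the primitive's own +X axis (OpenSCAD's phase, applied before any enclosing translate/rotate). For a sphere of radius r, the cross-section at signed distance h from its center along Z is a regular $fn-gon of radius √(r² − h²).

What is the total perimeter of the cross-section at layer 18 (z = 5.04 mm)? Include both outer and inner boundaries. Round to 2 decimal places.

At z = 5.04 mm: the sphere: section is a regular 16-gon, circumradius = √(r²−h²) = √(5.5²−0.46²) = 5.481 (perimeter = 2·16·5.481·sin(180°/16) = 34.22 mm); the cylinder at (-1, 13.5): section is a regular 16-gon, circumradius r=2 (perimeter = 2·16·2.000·sin(180°/16) = 12.49 mm); the cube at (-2, 12.5) is present — its section is the full 9.5×8 rectangle (perimeter 35.00 mm); After the difference (first − rest): starting from the r=5.5 sphere, the r=2 cylinder at (-1, 13.5) misses the remaining region (no effect); the 9.5×8 cube at (-2, 12.5) misses the remaining region (no effect) — boundary = 34.22 mm. Overall, the cross-section is a single solid region. Total boundary length (outer) = 34.22 mm.

34.22 mm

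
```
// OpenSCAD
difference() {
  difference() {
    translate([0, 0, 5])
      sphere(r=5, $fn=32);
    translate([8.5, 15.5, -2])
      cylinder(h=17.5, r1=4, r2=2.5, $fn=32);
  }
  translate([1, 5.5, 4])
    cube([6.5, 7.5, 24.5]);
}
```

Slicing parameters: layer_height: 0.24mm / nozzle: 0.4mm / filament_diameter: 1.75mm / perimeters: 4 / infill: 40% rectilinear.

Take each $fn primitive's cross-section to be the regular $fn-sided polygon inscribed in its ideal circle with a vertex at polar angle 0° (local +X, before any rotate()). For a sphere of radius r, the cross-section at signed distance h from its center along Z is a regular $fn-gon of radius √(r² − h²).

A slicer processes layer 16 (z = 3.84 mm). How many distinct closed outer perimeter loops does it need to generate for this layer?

1

At z = 3.84 mm: the r=5 sphere contributes a regular 32-gon of circumradius √(5²−1.16²) = 4.864; the cone at (8.5, 15.5) contributes a regular 32-gon of circumradius 3.499 (interpolated between r1=4 and r2=2.5 at t=0.334); Taking the first minus the rest: starting from the r=5 sphere, the cone at (8.5, 15.5) misses the remaining region (no effect) — 1 connected region; the cube at (1, 5.5) does not reach this height (z outside [4, 28.5]); Subtracting the remaining from the first: none of the subtracted shapes is present at this height, so the result so far is unchanged — 1 connected region. The result has 1 disconnected region.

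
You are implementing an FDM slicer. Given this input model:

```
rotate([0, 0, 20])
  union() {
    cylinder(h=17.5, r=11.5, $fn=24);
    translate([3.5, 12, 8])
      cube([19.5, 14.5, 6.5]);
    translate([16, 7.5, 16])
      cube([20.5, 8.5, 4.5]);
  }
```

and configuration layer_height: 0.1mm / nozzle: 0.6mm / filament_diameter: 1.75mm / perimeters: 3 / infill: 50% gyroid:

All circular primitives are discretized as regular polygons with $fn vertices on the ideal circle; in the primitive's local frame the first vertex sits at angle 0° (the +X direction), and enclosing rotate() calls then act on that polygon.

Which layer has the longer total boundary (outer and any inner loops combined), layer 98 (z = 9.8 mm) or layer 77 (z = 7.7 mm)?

layer 98 (z = 9.8 mm)

Layer 98 (z = 9.8): the r=11.5 cylinder gives a regular 24-gon of circumradius 11.5 (constant along its height) (perimeter = 2·24·11.500·sin(180°/24) = 72.05 mm); the cube at (3.5, 12) (footprint 19.5×14.5) is included at this height (perimeter 68.00 mm); the cube at (16, 7.5) is absent (z outside [16, 20.5]); Combining (union): the 2 present regions are separate (no shared area or edge), so areas and boundary lengths simply add and each stays a separate island — boundary = 140.05 mm; (rotated 20° about Z; rotation is an isometry so areas/perimeters/island counts are preserved). So its perimeter = 140.05 mm. Layer 77 (z = 7.7): the r=11.5 cylinder gives a regular 24-gon of circumradius 11.5 (constant along its height) (perimeter = 2·24·11.500·sin(180°/24) = 72.05 mm); the cube at (3.5, 12) does not reach this height (z outside [8, 14.5]); the cube at (16, 7.5) does not reach this height (z outside [16, 20.5]); Taking the union: only the r=11.5 cylinder is present, so the union is just that shape — boundary = 72.05 mm; (rotated 20° about Z; rotation is an isometry so areas/perimeters/island counts are preserved). So its perimeter = 72.05 mm. Layer 98 is larger (140.05 vs 72.05 mm).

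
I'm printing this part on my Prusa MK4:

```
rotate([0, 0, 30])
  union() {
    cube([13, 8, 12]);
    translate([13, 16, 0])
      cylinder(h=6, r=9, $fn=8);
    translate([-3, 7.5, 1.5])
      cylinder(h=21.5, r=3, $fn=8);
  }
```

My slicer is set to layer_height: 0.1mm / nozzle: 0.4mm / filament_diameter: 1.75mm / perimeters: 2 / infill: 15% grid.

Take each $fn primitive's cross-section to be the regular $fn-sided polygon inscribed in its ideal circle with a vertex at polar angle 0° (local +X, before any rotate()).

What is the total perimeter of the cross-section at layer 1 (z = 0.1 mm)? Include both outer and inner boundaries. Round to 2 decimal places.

At z = 0.1 mm: the cube (footprint 13×8) is included at this height (perimeter 42.00 mm); the r=9 cylinder at (13, 16) contributes a regular 8-gon of circumradius 9 (perimeter = 2·8·9.000·sin(180°/8) = 55.11 mm); the cylinder at (-3, 7.5) is absent (z outside [1.5, 23]); Combining (union): the regions partially overlap (shared area 1.21 mm²), so the edge portions inside another operand are dropped and the merged outline is re-measured after clipping — boundary = 91.08 mm; (whole slice rotated 30° about Z — lengths, areas and connectivity unchanged). Overall, the cross-section is a single solid region. Total boundary length (outer) = 91.08 mm.

91.08 mm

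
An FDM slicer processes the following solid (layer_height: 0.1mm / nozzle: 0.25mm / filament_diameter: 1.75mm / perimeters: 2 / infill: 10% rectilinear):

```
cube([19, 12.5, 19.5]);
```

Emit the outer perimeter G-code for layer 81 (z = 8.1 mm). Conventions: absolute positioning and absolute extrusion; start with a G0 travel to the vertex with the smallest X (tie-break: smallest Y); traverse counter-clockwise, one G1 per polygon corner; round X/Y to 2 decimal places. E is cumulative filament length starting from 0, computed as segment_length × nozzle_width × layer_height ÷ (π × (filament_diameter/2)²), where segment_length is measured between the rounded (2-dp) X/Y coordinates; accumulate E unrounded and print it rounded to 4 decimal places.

G0 X0.00 Y0.00 Z8.10
G1 X19.00 Y0.00 E0.1975
G1 X19.00 Y12.50 E0.3274
G1 X0.00 Y12.50 E0.5249
G1 X0.00 Y0.00 E0.6548

At z = 8.1 mm: the cube is present — its section is the full 19×12.5 rectangle. The outline is a single polygon with 4 vertices. Extrusion per mm of travel: 0.25 × 0.1 / (π × 0.875²) = 0.010394. Accumulating E over each segment gives final E = 0.6548.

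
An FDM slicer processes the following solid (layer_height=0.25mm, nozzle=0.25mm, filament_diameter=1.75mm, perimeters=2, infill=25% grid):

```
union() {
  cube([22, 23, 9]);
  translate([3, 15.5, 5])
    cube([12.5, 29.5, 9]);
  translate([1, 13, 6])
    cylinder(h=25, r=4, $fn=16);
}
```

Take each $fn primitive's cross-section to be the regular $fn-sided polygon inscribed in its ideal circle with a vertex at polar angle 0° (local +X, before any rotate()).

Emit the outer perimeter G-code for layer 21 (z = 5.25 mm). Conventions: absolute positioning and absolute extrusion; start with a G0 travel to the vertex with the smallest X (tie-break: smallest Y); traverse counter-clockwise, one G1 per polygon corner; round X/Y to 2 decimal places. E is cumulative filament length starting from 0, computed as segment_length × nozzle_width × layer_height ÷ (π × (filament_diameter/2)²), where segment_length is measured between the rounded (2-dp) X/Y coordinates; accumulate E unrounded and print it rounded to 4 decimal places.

G0 X0.00 Y0.00 Z5.25
G1 X22.00 Y0.00 E0.5717
G1 X22.00 Y23.00 E1.1693
G1 X15.50 Y23.00 E1.3382
G1 X15.50 Y45.00 E1.9099
G1 X3.00 Y45.00 E2.2347
G1 X3.00 Y23.00 E2.8063
G1 X0.00 Y23.00 E2.8843
G1 X0.00 Y0.00 E3.4819

At z = 5.25 mm: the cube (footprint 22×23) is included at this height; the cube at (3, 15.5) is present — its section is the full 12.5×29.5 rectangle; the cylinder at (1, 13) is absent (z outside [6, 31]); Merging all regions: the regions partially overlap (shared area 93.75 mm²), so overlapping operands fuse into one piece — 1 connected region. The outline is a single polygon with 8 vertices. Extrusion per mm of travel: 0.25 × 0.25 / (π × 0.875²) = 0.025984. Accumulating E over each segment gives final E = 3.4819.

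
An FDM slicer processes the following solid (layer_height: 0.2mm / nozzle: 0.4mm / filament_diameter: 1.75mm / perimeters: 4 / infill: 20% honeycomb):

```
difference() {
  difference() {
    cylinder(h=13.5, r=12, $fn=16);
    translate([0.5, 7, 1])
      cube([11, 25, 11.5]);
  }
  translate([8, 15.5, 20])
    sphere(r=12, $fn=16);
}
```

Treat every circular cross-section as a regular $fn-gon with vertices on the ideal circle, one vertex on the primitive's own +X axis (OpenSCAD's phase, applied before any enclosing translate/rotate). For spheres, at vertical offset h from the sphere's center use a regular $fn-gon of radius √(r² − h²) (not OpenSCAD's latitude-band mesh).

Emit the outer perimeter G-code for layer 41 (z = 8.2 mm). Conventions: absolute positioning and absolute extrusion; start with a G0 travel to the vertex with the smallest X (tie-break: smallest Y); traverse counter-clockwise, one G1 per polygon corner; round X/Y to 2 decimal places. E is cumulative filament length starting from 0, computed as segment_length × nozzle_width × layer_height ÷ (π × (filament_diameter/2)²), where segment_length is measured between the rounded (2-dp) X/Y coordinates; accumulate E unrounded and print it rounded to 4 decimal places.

At z = 8.2 mm: the r=12 cylinder gives a regular 16-gon of circumradius 12 (constant along its height); the cube at (0.5, 7) is present — its section is the full 11×25 rectangle; After the difference (first − rest): starting from the r=12 cylinder, the 11×25 cube at (0.5, 7) partially overlaps it — only the 29.97 mm² overlap (of its 275.00 mm²) is removed, clipping the outline — 1 connected region; the sphere at (8, 15.5): section is a regular 16-gon, circumradius = √(r²−h²) = √(12²−11.8²) = 2.182; Taking the first minus the rest: starting from that combined region, the r=12 sphere at (8, 15.5) misses the remaining region (no effect) — 1 connected region. The outline is a single polygon with 17 vertices. Extrusion per mm of travel: 0.4 × 0.2 / (π × 0.875²) = 0.033260. Accumulating E over each segment gives final E = 2.5998.

G0 X-12.00 Y0.00 Z8.20
G1 X-11.09 Y-4.59 E0.1556
G1 X-8.49 Y-8.49 E0.3115
G1 X-4.59 Y-11.09 E0.4674
G1 X0.00 Y-12.00 E0.6231
G1 X4.59 Y-11.09 E0.7787
G1 X8.49 Y-8.49 E0.9346
G1 X11.09 Y-4.59 E1.0905
G1 X12.00 Y0.00 E1.2461
G1 X11.09 Y4.59 E1.4018
G1 X9.48 Y7.00 E1.4982
G1 X0.50 Y7.00 E1.7968
G1 X0.50 Y11.90 E1.9598
G1 X0.00 Y12.00 E1.9768
G1 X-4.59 Y11.09 E2.1324
G1 X-8.49 Y8.49 E2.2883
G1 X-11.09 Y4.59 E2.4442
G1 X-12.00 Y0.00 E2.5998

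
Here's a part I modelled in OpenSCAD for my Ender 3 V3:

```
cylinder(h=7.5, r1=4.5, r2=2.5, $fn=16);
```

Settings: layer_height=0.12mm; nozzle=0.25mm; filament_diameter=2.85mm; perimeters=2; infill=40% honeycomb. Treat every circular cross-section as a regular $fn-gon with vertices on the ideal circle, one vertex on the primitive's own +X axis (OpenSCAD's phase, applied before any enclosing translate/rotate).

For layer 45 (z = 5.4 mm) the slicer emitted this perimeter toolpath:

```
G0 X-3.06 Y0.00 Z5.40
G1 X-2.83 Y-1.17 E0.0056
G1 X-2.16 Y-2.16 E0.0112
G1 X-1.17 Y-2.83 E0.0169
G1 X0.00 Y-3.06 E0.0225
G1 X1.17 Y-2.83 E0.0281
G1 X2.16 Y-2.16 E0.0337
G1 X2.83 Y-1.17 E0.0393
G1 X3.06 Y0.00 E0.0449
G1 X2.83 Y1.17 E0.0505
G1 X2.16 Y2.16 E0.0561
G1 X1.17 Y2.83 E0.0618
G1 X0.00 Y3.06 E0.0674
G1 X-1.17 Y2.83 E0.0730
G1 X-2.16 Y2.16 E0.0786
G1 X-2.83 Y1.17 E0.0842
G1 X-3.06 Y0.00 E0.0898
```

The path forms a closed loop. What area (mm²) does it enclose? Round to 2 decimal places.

28.66 mm²

Apply the shoelace formula to the sequence of (X, Y) vertices; enclosed area = 28.66 mm².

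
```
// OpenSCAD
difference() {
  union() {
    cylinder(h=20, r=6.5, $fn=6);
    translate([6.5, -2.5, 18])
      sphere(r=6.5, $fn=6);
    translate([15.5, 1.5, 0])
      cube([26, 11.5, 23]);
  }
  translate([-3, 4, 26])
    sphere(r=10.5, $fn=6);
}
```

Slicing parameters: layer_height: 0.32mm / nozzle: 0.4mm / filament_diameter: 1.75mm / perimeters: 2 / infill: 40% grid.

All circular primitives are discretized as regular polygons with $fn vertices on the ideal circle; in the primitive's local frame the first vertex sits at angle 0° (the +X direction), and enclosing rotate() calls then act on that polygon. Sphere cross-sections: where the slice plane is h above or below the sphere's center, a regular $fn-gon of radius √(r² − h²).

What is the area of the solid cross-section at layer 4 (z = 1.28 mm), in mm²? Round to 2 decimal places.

408.77 mm²

At z = 1.28 mm: the cylinder: section is a regular 6-gon, circumradius r=6.5 (area = (6/2)·6.500²·sin(360°/6) = 109.77 mm²); the sphere at (6.5, -2.5) is not intersected at this z (|z−center|=16.720 > r=6.5); the cube at (15.5, 1.5) (footprint 26×11.5) is included at this height (area 299.00 mm²); Combining (union): the 2 present regions are separate (no shared area or edge), so areas and boundary lengths simply add and each stays a separate island — area = 408.77 mm²; the sphere at (-3, 4) is not intersected at this z (|z−center|=24.720 > r=10.5); After the difference (first − rest): none of the subtracted shapes is present at this height, so the result so far is unchanged — area = 408.77 mm². Overall, the cross-section has 2 separate islands. Net area = 408.77 mm².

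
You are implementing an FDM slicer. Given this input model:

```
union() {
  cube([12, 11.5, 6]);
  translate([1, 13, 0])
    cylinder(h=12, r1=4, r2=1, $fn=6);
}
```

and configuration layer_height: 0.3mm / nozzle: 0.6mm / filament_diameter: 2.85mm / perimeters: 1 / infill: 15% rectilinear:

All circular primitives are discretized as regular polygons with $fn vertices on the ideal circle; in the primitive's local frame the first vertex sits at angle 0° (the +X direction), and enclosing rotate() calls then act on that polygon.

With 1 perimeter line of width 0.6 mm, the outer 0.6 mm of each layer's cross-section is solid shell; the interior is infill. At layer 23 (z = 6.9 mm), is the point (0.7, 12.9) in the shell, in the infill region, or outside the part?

At z = 6.9 mm: the cube is not intersected at this z (z outside [0, 6]); the cone at (1, 13): at t=0.575 of its height the radius interpolates to r₁+(r₂−r₁)t = 2.275, giving a regular 6-gon of that circumradius; Combining (union): only the cone at (1, 13) is present, so the union is just that shape — 1 connected region. Overall, the cross-section is a single solid region. The nearest boundary edge runs (-1.27, 13.00)→(-0.14, 11.03); distance from the point to it = 1.66 mm. The point is inside the cross-section and 1.66 mm from the nearest boundary — more than the 0.6 mm shell width (1 × 0.6), so it's in the infill interior.

infill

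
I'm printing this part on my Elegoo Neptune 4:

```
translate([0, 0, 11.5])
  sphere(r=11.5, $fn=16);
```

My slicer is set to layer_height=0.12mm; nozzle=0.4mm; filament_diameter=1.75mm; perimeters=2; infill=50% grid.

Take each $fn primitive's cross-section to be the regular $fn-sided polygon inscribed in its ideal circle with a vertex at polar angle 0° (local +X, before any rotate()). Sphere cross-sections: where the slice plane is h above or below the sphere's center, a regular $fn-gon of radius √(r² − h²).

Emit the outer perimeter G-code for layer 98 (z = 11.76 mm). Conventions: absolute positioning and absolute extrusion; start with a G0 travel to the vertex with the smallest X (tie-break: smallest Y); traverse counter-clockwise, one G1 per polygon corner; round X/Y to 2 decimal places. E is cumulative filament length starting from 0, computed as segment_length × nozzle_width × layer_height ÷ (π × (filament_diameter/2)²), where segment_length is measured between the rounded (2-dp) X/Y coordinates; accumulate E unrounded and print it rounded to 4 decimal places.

At z = 11.76 mm: the sphere: section is a regular 16-gon, circumradius = √(r²−h²) = √(11.5²−0.26²) = 11.497. The outline is a single polygon with 16 vertices. Extrusion per mm of travel: 0.4 × 0.12 / (π × 0.875²) = 0.019956. Accumulating E over each segment gives final E = 1.4323.

G0 X-11.50 Y0.00 Z11.76
G1 X-10.62 Y-4.40 E0.0895
G1 X-8.13 Y-8.13 E0.1790
G1 X-4.40 Y-10.62 E0.2685
G1 X0.00 Y-11.50 E0.3581
G1 X4.40 Y-10.62 E0.4476
G1 X8.13 Y-8.13 E0.5371
G1 X10.62 Y-4.40 E0.6266
G1 X11.50 Y0.00 E0.7162
G1 X10.62 Y4.40 E0.8057
G1 X8.13 Y8.13 E0.8952
G1 X4.40 Y10.62 E0.9847
G1 X0.00 Y11.50 E1.0743
G1 X-4.40 Y10.62 E1.1638
G1 X-8.13 Y8.13 E1.2533
G1 X-10.62 Y4.40 E1.3428
G1 X-11.50 Y0.00 E1.4323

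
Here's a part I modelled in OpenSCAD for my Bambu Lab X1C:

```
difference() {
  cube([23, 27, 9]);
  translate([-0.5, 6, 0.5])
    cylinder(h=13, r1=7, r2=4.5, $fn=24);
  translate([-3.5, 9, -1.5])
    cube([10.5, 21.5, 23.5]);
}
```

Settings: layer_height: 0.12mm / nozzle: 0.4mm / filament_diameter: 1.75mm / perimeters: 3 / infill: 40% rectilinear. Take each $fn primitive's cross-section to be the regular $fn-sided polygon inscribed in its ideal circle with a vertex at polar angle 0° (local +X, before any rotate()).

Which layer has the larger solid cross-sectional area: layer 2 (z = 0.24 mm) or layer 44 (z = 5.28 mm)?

Layer 2 (z = 0.24): the cube is present — its section is the full 23×27 rectangle (area 621.00 mm²); the cone at (-0.5, 6) is absent (z outside [0.5, 13.5]); the 10.5×21.5 cube at (-3.5, 9) contributes its full rectangle (area 225.75 mm²); Subtracting the remaining from the first: starting from the 23×27 cube (621.00 mm²), the 10.5×21.5 cube at (-3.5, 9) partially overlaps it — only the 126.00 mm² overlap (of its 225.75 mm²) is removed, clipping the outline — area = 495.00 mm². So its area = 495.00 mm². Layer 44 (z = 5.28): the 23×27 cube contributes its full rectangle (area 621.00 mm²); the cone at (-0.5, 6) (r1=7→r2=4.5) has section circumradius 6.081 here — a regular 24-gon (area = (24/2)·6.081²·sin(360°/24) = 114.84 mm²); the cube at (-3.5, 9) (footprint 10.5×21.5) is included at this height (area 225.75 mm²); Subtracting the remaining from the first: starting from the 23×27 cube (621.00 mm²), the cone at (-0.5, 6) partially overlaps it — only the 51.37 mm² overlap (of its 114.84 mm²) is removed, clipping the outline; the 10.5×21.5 cube at (-3.5, 9) partially overlaps it — only the 116.18 mm² overlap (of its 225.75 mm²) is removed, clipping the outline — area = 453.45 mm². So its area = 453.45 mm². Layer 2 is larger (495.00 vs 453.45 mm²).

layer 2 (z = 0.24 mm)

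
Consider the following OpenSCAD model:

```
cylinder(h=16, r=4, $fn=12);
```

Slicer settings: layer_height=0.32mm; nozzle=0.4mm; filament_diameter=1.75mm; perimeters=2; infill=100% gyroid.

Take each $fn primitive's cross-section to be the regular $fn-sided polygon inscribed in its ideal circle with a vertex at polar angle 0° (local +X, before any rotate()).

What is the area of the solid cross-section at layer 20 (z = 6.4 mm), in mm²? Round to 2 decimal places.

At z = 6.4 mm: the r=4 cylinder gives a regular 12-gon of circumradius 4 (constant along its height) (area = (12/2)·4.000²·sin(360°/12) = 48.00 mm²). Overall, the cross-section is a single solid region. Net area = 48.00 mm².

48.00 mm²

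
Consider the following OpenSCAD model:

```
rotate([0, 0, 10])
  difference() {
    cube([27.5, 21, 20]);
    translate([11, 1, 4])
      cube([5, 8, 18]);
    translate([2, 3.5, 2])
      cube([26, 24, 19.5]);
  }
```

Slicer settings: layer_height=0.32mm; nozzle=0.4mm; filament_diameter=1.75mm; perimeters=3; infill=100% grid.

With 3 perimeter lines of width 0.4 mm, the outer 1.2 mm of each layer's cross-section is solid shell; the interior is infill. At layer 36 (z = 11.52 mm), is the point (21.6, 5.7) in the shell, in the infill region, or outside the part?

infill

At z = 11.52 mm: the 27.5×21 cube contributes its full rectangle; the cube at (11, 1) (footprint 5×8) is included at this height; the 26×24 cube at (2, 3.5) contributes its full rectangle; Taking the first minus the rest: starting from the 27.5×21 cube, the 5×8 cube at (11, 1) lies wholly inside it (removes its full 40.00 mm² and its 26.00 mm outline becomes a hole wall); the 26×24 cube at (2, 3.5) partially overlaps it — only the 418.75 mm² overlap (of its 624.00 mm²) is removed, clipping the outline — 1 connected region; (whole slice rotated 10° about Z — lengths, areas and connectivity unchanged). Overall, the cross-section is a single solid region. Undo the 10° rotation: the query point maps to (22.262, 1.863) in the un-rotated model frame. The nearest boundary edge runs (16.00, 3.50)→(27.50, 3.50); distance from the point to it = 1.64 mm. The point is inside the cross-section and 1.64 mm from the nearest boundary — more than the 1.2 mm shell width (3 × 0.4), so it's in the infill interior.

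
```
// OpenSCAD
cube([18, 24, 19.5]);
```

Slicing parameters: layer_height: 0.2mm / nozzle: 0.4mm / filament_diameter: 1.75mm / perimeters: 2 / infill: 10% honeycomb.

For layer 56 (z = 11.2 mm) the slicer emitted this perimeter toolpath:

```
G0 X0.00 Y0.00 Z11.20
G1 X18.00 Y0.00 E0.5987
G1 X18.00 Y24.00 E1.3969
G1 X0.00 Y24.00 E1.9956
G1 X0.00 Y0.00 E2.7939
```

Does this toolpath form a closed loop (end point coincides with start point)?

yes

Start point (G0): (0.00, 0.00). End point (last G1): the path returns to the start — closed.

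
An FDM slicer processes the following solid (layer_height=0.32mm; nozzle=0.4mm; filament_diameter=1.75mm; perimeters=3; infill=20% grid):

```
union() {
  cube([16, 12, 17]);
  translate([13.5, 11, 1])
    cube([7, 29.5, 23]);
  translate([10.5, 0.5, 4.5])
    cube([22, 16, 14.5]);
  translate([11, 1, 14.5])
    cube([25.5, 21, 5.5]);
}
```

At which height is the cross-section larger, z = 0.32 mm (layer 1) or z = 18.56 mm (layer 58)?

layer 58 (z = 18.56 mm)

Layer 1 (z = 0.32): the cube is present — its section is the full 16×12 rectangle (area 192.00 mm²); the cube at (13.5, 11) is not intersected at this z (z outside [1, 24]); the cube at (10.5, 0.5) does not reach this height (z outside [4.5, 19]); the cube at (11, 1) is absent (z outside [14.5, 20]); Combining (union): only the 16×12 cube is present, so the union is just that shape — area = 192.00 mm². So its area = 192.00 mm². Layer 58 (z = 18.56): the cube is not intersected at this z (z outside [0, 17]); the 7×29.5 cube at (13.5, 11) contributes its full rectangle (area 206.50 mm²); the cube at (10.5, 0.5) is present — its section is the full 22×16 rectangle (area 352.00 mm²); the cube at (11, 1) (footprint 25.5×21) is included at this height (area 535.50 mm²); Combining (union): the regions partially overlap — summed areas 1094.00 mm² minus the doubly-counted overlap 410.25 mm² gives 683.75 mm² — area = 683.75 mm². So its area = 683.75 mm². Layer 58 is larger (683.75 vs 192.00 mm²).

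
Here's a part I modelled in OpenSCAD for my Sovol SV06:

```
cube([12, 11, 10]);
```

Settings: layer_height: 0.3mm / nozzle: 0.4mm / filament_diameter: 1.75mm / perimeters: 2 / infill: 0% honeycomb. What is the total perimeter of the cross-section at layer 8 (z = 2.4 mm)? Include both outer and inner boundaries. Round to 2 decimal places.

46.00 mm

At z = 2.4 mm: the cube (footprint 12×11) is included at this height (perimeter 46.00 mm). Overall, the cross-section is a single solid region. Total boundary length (outer) = 46.00 mm.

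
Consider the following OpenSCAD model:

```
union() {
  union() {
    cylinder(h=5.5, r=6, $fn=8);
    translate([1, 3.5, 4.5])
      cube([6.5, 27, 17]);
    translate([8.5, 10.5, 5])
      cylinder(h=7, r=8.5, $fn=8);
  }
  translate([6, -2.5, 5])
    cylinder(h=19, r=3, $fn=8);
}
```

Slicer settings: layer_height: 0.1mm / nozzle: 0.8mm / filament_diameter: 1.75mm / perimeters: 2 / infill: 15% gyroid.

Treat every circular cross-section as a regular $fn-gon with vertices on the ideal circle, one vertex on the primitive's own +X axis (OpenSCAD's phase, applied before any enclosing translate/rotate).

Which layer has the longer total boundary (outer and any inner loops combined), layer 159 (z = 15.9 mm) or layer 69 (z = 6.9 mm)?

Layer 159 (z = 15.9): the cylinder does not reach this height (z outside [0, 5.5]); the 6.5×27 cube at (1, 3.5) contributes its full rectangle (perimeter 67.00 mm); the cylinder at (8.5, 10.5) does not reach this height (z outside [5, 12]); Merging all regions: only the 6.5×27 cube at (1, 3.5) is present, so the union is just that shape — boundary = 67.00 mm; the r=3 cylinder at (6, -2.5) gives a regular 8-gon of circumradius 3 (constant along its height) (perimeter = 2·8·3.000·sin(180°/8) = 18.37 mm); Taking the union: the 2 present regions are separate (no shared area or edge), so areas and boundary lengths simply add and each stays a separate island — boundary = 85.37 mm. So its perimeter = 85.37 mm. Layer 69 (z = 6.9): the cylinder is not intersected at this z (z outside [0, 5.5]); the cube at (1, 3.5) (footprint 6.5×27) is included at this height (perimeter 67.00 mm); the r=8.5 cylinder at (8.5, 10.5) contributes a regular 8-gon of circumradius 8.5 (perimeter = 2·8·8.500·sin(180°/8) = 52.04 mm); Taking the union: the regions partially overlap (shared area 81.75 mm²), so the edge portions inside another operand are dropped and the merged outline is re-measured after clipping — boundary = 80.72 mm; the r=3 cylinder at (6, -2.5) gives a regular 8-gon of circumradius 3 (constant along its height) (perimeter = 2·8·3.000·sin(180°/8) = 18.37 mm); Combining (union): the 2 present regions are separate (no shared area or edge), so areas and boundary lengths simply add and each stays a separate island — boundary = 99.08 mm. So its perimeter = 99.08 mm. Layer 69 is larger (99.08 vs 85.37 mm).

layer 69 (z = 6.9 mm)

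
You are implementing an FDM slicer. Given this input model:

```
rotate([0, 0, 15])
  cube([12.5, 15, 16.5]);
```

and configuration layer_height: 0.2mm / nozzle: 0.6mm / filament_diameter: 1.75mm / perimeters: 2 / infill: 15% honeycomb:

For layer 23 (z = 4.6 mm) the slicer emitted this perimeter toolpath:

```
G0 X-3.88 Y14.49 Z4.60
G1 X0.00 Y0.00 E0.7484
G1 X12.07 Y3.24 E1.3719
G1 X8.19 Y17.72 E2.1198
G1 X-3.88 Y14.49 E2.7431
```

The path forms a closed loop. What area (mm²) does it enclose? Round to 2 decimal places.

Apply the shoelace formula to the sequence of (X, Y) vertices; enclosed area = 187.39 mm².

187.39 mm²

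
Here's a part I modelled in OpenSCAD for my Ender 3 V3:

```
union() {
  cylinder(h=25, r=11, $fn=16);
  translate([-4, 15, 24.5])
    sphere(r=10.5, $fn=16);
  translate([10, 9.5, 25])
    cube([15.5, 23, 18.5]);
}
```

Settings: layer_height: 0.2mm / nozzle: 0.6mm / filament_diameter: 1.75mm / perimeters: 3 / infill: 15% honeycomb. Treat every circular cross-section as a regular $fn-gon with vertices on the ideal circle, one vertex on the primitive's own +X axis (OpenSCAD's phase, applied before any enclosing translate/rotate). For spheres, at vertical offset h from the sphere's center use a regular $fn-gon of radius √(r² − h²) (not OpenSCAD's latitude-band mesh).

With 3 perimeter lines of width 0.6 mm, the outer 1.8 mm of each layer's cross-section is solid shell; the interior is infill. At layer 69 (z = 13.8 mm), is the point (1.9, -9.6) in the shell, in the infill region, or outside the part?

shell

At z = 13.8 mm: the cylinder: section is a regular 16-gon, circumradius r=11; the sphere at (-4, 15) is absent (|z−center|=10.700 > r=10.5); the cube at (10, 9.5) is absent (z outside [25, 43.5]); Merging all regions: only the r=11 cylinder is present, so the union is just that shape — 1 connected region. Overall, the cross-section is a single solid region. The nearest boundary edge runs (-0.00, -11.00)→(4.21, -10.16); distance from the point to it = 1.00 mm. The point is inside the cross-section, 1.00 mm from the nearest boundary — within the 1.8 mm shell band (3 × 0.6).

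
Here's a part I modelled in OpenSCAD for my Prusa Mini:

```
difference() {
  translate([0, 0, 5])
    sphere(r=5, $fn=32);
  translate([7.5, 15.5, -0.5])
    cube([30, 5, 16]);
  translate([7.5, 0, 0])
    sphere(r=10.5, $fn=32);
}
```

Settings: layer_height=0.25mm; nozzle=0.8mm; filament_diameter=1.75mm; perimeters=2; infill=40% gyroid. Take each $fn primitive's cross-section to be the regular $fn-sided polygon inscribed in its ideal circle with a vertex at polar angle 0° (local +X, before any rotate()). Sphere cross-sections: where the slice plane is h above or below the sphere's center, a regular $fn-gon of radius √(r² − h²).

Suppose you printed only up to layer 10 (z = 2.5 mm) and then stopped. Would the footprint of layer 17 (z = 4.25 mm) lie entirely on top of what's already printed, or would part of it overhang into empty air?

Compare the two slices. At z = 2.5: the sphere: section is a regular 32-gon, circumradius = √(r²−h²) = √(5²−2.5²) = 4.330 (area = (32/2)·4.330²·sin(360°/32) = 58.53 mm²); the cube at (7.5, 15.5) is present — its section is the full 30×5 rectangle (area 150.00 mm²); the sphere at (7.5, 0): section is a regular 32-gon, circumradius = √(r²−h²) = √(10.5²−2.5²) = 10.198 (area = (32/2)·10.198²·sin(360°/32) = 324.63 mm²); Subtracting the remaining from the first: starting from the r=5 sphere (58.53 mm²), the 30×5 cube at (7.5, 15.5) misses the remaining region (no effect); the r=10.5 sphere at (7.5, 0) partially overlaps it — only the 49.10 mm² overlap (of its 324.63 mm²) is removed, clipping the outline — area = 9.43 mm². At z = 4.25: the r=5 sphere slices to a regular 32-gon of circumradius 4.943 (√(r²−h²) with h=0.75 from center) (area = (32/2)·4.943²·sin(360°/32) = 76.28 mm²); the 30×5 cube at (7.5, 15.5) contributes its full rectangle (area 150.00 mm²); the r=10.5 sphere at (7.5, 0) contributes a regular 32-gon of circumradius √(10.5²−4.25²) = 9.601 (area = (32/2)·9.601²·sin(360°/32) = 287.76 mm²); Subtracting the remaining from the first: starting from the r=5 sphere (76.28 mm²), the 30×5 cube at (7.5, 15.5) misses the remaining region (no effect); the r=10.5 sphere at (7.5, 0) partially overlaps it — only the 54.16 mm² overlap (of its 287.76 mm²) is removed, clipping the outline — area = 22.12 mm². Checking containment: at z = 4.25 the cross-section extends beyond the z = 2.5 cross-section by about 12.69 mm².

part overhangs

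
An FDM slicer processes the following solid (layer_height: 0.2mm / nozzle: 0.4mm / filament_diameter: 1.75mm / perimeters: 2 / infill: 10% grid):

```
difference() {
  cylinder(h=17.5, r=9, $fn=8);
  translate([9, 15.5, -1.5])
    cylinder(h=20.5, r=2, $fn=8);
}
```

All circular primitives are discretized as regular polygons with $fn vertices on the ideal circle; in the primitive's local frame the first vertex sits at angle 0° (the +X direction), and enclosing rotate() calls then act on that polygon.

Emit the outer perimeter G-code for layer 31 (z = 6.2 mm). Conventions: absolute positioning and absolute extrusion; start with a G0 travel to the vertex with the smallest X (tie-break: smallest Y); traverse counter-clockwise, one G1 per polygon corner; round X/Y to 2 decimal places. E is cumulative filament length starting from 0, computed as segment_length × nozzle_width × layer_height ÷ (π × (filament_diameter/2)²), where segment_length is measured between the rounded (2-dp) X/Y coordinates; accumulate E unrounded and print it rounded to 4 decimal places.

G0 X-9.00 Y0.00 Z6.20
G1 X-6.36 Y-6.36 E0.2290
G1 X0.00 Y-9.00 E0.4581
G1 X6.36 Y-6.36 E0.6871
G1 X9.00 Y0.00 E0.9161
G1 X6.36 Y6.36 E1.1452
G1 X0.00 Y9.00 E1.3742
G1 X-6.36 Y6.36 E1.6032
G1 X-9.00 Y0.00 E1.8323

At z = 6.2 mm: the r=9 cylinder gives a regular 8-gon of circumradius 9 (constant along its height); the r=2 cylinder at (9, 15.5) contributes a regular 8-gon of circumradius 2; Subtracting the remaining from the first: starting from the r=9 cylinder, the r=2 cylinder at (9, 15.5) misses the remaining region (no effect) — 1 connected region. The outline is a single polygon with 8 vertices. Extrusion per mm of travel: 0.4 × 0.2 / (π × 0.875²) = 0.033260. Accumulating E over each segment gives final E = 1.8323.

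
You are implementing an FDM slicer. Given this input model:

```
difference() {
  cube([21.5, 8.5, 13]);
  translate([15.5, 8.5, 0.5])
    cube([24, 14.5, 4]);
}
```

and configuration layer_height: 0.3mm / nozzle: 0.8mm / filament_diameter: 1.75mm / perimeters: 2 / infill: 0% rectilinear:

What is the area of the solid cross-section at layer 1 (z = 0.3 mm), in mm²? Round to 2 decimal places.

182.75 mm²

At z = 0.3 mm: the cube is present — its section is the full 21.5×8.5 rectangle (area 182.75 mm²); the cube at (15.5, 8.5) is not intersected at this z (z outside [0.5, 4.5]); After the difference (first − rest): none of the subtracted shapes is present at this height, so the 21.5×8.5 cube is unchanged — area = 182.75 mm². Overall, the cross-section is a single solid region. Net area = 182.75 mm².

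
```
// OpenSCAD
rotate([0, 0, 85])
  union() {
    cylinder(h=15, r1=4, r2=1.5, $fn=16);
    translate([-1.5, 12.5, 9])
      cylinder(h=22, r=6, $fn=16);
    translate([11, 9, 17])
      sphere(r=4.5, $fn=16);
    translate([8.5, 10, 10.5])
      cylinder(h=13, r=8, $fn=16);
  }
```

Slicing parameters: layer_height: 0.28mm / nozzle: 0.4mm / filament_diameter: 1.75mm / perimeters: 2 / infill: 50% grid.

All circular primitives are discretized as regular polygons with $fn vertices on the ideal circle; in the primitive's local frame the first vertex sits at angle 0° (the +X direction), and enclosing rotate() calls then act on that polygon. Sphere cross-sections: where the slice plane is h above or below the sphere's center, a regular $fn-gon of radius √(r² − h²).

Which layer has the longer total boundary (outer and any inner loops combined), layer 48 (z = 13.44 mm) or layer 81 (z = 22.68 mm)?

Layer 48 (z = 13.44): the cone contributes a regular 16-gon of circumradius 1.760 (interpolated between r1=4 and r2=1.5 at t=0.896) (perimeter = 2·16·1.760·sin(180°/16) = 10.99 mm); the cylinder at (-1.5, 12.5): section is a regular 16-gon, circumradius r=6 (perimeter = 2·16·6.000·sin(180°/16) = 37.46 mm); the r=4.5 sphere at (11, 9) contributes a regular 16-gon of circumradius √(4.5²−3.56²) = 2.753 (perimeter = 2·16·2.753·sin(180°/16) = 17.18 mm); the r=8 cylinder at (8.5, 10) gives a regular 16-gon of circumradius 8 (constant along its height) (perimeter = 2·16·8.000·sin(180°/16) = 49.94 mm); Merging all regions: the regions partially overlap (shared area 45.03 mm²), so the edge portions inside another operand are dropped and the merged outline is re-measured after clipping — boundary = 78.29 mm; (whole slice rotated 85° about Z — lengths, areas and connectivity unchanged). So its perimeter = 78.29 mm. Layer 81 (z = 22.68): the cone is not intersected at this z (z outside [0, 15]); the r=6 cylinder at (-1.5, 12.5) contributes a regular 16-gon of circumradius 6 (perimeter = 2·16·6.000·sin(180°/16) = 37.46 mm); the sphere at (11, 9) does not reach this height (|z−center|=5.680 > r=4.5); the cylinder at (8.5, 10): section is a regular 16-gon, circumradius r=8 (perimeter = 2·16·8.000·sin(180°/16) = 49.94 mm); Merging all regions: the regions partially overlap (shared area 21.84 mm²), so the edge portions inside another operand are dropped and the merged outline is re-measured after clipping — boundary = 67.30 mm; (whole slice rotated 85° about Z — lengths, areas and connectivity unchanged). So its perimeter = 67.30 mm. Layer 48 is larger (78.29 vs 67.30 mm).

layer 48 (z = 13.44 mm)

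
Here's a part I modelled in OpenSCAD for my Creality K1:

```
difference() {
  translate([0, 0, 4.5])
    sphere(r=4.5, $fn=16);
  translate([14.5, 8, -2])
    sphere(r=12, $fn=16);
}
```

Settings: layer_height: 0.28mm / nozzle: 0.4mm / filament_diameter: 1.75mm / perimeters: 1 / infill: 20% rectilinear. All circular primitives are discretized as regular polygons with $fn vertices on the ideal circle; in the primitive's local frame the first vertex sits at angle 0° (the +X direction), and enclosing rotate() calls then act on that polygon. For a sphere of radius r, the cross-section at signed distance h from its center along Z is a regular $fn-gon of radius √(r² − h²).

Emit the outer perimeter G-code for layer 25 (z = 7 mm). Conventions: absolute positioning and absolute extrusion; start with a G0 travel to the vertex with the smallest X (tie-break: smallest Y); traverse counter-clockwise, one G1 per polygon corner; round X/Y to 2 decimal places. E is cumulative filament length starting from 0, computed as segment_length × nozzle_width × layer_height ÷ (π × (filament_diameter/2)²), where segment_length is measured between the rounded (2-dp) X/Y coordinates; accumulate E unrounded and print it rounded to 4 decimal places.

G0 X-3.74 Y0.00 Z7.00
G1 X-3.46 Y-1.43 E0.0679
G1 X-2.65 Y-2.65 E0.1360
G1 X-1.43 Y-3.46 E0.2042
G1 X0.00 Y-3.74 E0.2721
G1 X1.43 Y-3.46 E0.3399
G1 X2.65 Y-2.65 E0.4081
G1 X3.46 Y-1.43 E0.4763
G1 X3.74 Y0.00 E0.5442
G1 X3.46 Y1.43 E0.6120
G1 X2.65 Y2.65 E0.6802
G1 X1.43 Y3.46 E0.7484
G1 X0.00 Y3.74 E0.8162
G1 X-1.43 Y3.46 E0.8841
G1 X-2.65 Y2.65 E0.9523
G1 X-3.46 Y1.43 E1.0205
G1 X-3.74 Y0.00 E1.0883

At z = 7 mm: the r=4.5 sphere slices to a regular 16-gon of circumradius 3.742 (√(r²−h²) with h=2.5 from center); the r=12 sphere at (14.5, 8) contributes a regular 16-gon of circumradius √(12²−9²) = 7.937; Taking the first minus the rest: starting from the r=4.5 sphere, the r=12 sphere at (14.5, 8) misses the remaining region (no effect) — 1 connected region. The outline is a single polygon with 16 vertices. Extrusion per mm of travel: 0.4 × 0.28 / (π × 0.875²) = 0.046564. Accumulating E over each segment gives final E = 1.0883.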